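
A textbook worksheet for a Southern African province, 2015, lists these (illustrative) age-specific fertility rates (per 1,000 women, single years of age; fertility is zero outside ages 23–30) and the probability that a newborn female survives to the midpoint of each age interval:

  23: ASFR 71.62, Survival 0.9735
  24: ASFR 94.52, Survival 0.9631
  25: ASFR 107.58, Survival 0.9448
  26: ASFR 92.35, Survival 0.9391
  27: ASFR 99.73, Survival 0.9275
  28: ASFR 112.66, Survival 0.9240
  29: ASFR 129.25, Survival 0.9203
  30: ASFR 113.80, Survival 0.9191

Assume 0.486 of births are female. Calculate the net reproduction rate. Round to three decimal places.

Proportion female at birth = 0.486.
Survival-weighted fertility by age (1·fₓ·Sₓ):
  23: 1 × 71.62/1000 × 0.9735 = 0.06972
  24: 1 × 94.52/1000 × 0.9631 = 0.09103
  25: 1 × 107.58/1000 × 0.9448 = 0.10164
  26: 1 × 92.35/1000 × 0.9391 = 0.08673
  27: 1 × 99.73/1000 × 0.9275 = 0.09250
  28: 1 × 112.66/1000 × 0.9240 = 0.10410
  29: 1 × 129.25/1000 × 0.9203 = 0.11895
  30: 1 × 113.80/1000 × 0.9191 = 0.10459
Sum = 0.76926
NRR = 0.486 × 0.76926 = 0.37386

0.374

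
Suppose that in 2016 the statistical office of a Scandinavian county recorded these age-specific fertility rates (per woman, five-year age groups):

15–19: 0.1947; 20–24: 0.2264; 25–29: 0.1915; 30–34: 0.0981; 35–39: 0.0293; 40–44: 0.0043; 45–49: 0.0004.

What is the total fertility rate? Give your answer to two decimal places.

Sum of ASFRs = 0.1947 + 0.2264 + 0.1915 + 0.0981 + 0.0293 + 0.0043 + 0.0004 = 0.7447
TFR = 5 × 0.7447 = 3.7235

3.72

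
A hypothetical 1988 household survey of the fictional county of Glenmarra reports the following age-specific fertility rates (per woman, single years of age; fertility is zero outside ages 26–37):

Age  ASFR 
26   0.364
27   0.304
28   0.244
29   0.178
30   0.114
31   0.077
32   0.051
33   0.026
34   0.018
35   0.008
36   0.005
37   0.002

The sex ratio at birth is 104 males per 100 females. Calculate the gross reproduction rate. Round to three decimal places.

Proportion female at birth = 100 / (100 + 104) = 0.49020.
Sum of ASFRs = 0.364 + 0.304 + 0.244 + 0.178 + 0.114 + 0.077 + 0.051 + 0.026 + 0.018 + 0.008 + 0.005 + 0.002 = 1.391
TFR = 1.391
GRR = 0.49020 × 1.391 = 0.68187

0.682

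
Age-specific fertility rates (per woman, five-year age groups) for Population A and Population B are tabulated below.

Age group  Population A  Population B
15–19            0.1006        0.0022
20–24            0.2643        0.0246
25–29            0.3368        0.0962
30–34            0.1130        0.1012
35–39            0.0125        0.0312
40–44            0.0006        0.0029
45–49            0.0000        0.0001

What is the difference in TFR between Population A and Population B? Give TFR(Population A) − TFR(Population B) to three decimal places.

Population A:
  Sum of ASFRs = 0.1006 + 0.2643 + 0.3368 + 0.1130 + 0.0125 + 0.0006 + 0.0000 = 0.8278
  TFR = 5 × 0.8278 = 4.139
Population B:
  Sum of ASFRs = 0.0022 + 0.0246 + 0.0962 + 0.1012 + 0.0312 + 0.0029 + 0.0001 = 0.2584
  TFR = 5 × 0.2584 = 1.292
Difference = 4.139 − 1.292 = 2.847

2.847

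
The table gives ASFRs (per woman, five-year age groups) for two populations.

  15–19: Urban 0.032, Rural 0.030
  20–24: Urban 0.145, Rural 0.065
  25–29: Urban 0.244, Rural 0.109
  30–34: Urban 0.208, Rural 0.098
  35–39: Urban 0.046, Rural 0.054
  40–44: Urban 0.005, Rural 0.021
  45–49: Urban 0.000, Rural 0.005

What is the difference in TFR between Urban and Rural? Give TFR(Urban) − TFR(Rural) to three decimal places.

Urban:
  Sum of ASFRs = 0.032 + 0.145 + 0.244 + 0.208 + 0.046 + 0.005 + 0.000 = 0.680
  TFR = 5 × 0.680 = 3.4
Rural:
  Sum of ASFRs = 0.030 + 0.065 + 0.109 + 0.098 + 0.054 + 0.021 + 0.005 = 0.382
  TFR = 5 × 0.382 = 1.91
Difference = 3.4 − 1.91 = 1.49

1.490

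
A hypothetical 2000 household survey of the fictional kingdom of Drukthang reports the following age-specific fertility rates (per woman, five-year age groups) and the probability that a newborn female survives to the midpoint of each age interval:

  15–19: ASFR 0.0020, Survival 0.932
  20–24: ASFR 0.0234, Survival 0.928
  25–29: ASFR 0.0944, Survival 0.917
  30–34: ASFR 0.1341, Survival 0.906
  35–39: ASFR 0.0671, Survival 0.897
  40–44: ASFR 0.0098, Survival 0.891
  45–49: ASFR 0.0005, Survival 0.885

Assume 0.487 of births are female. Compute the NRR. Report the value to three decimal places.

Proportion female at birth = 0.487.
Weighting each age-specific rate by interval width and survival:
  15–19: 5 × 0.0020 × 0.932 = 0.00932
  20–24: 5 × 0.0234 × 0.928 = 0.10858
  25–29: 5 × 0.0944 × 0.917 = 0.43282
  30–34: 5 × 0.1341 × 0.906 = 0.60747
  35–39: 5 × 0.0671 × 0.897 = 0.30094
  40–44: 5 × 0.0098 × 0.891 = 0.04366
  45–49: 5 × 0.0005 × 0.885 = 0.00221
Sum = 1.50500
NRR = 0.487 × 1.50500 = 0.73294
With NRR below 1 the population is below replacement fertility.

0.733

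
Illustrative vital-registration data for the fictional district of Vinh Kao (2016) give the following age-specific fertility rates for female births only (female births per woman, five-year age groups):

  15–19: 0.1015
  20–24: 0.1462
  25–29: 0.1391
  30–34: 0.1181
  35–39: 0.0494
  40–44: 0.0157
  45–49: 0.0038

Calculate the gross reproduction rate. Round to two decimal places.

2.87

Sum of female ASFRs = 0.1015 + 0.1462 + 0.1391 + 0.1181 + 0.0494 + 0.0157 + 0.0038 = 0.5738
GRR = 5 × 0.5738 = 2.869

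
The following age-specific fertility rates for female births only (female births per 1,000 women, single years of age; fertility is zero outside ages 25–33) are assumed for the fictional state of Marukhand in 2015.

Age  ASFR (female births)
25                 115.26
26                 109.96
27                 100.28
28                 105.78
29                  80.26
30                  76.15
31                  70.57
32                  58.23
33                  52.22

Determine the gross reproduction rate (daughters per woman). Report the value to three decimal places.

0.769

Sum of female ASFRs = 115.26 + 109.96 + 100.28 + 105.78 + 80.26 + 76.15 + 70.57 + 58.23 + 52.22 = 768.71
GRR = 768.71 / 1000 = 0.76871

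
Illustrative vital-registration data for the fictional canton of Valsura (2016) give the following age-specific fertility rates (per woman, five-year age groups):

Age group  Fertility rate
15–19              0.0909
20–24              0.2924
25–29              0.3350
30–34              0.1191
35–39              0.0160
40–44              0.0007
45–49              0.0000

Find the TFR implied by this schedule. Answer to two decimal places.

4.27

Sum of ASFRs = 0.0909 + 0.2924 + 0.3350 + 0.1191 + 0.0160 + 0.0007 + 0.0000 = 0.8541
TFR = 5 × 0.8541 = 4.2705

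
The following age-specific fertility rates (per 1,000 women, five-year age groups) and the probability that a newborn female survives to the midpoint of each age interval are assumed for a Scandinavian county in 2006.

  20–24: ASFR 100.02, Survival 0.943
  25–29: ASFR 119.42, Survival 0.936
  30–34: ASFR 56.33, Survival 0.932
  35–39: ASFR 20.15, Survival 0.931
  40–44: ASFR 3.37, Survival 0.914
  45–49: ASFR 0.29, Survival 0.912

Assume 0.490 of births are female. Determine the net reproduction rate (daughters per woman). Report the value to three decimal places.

Proportion female at birth = 0.490.
Weighting each age-specific rate by interval width and survival:
  20–24: 5 × 100.02/1000 × 0.943 = 0.47159
  25–29: 5 × 119.42/1000 × 0.936 = 0.55889
  30–34: 5 × 56.33/1000 × 0.932 = 0.26250
  35–39: 5 × 20.15/1000 × 0.931 = 0.09380
  40–44: 5 × 3.37/1000 × 0.914 = 0.01540
  45–49: 5 × 0.29/1000 × 0.912 = 0.00132
Sum = 1.40350
NRR = 0.490 × 1.40350 = 0.68772

0.688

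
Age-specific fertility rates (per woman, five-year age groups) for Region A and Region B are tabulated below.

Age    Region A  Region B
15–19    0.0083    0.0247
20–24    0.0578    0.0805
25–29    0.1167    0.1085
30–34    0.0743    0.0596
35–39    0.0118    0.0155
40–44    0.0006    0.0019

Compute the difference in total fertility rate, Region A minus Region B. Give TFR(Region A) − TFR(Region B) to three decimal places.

Region A:
  Sum of ASFRs = 0.0083 + 0.0578 + 0.1167 + 0.0743 + 0.0118 + 0.0006 = 0.2695
  TFR = 5 × 0.2695 = 1.3475
Region B:
  Sum of ASFRs = 0.0247 + 0.0805 + 0.1085 + 0.0596 + 0.0155 + 0.0019 = 0.2907
  TFR = 5 × 0.2907 = 1.4535
Difference = 1.3475 − 1.4535 = -0.106

-0.106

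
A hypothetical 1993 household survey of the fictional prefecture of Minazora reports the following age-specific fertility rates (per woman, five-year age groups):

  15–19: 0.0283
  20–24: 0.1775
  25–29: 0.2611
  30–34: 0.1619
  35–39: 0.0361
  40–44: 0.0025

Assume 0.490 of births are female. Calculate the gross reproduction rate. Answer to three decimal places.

Proportion female at birth = 0.490.
Sum of ASFRs = 0.0283 + 0.1775 + 0.2611 + 0.1619 + 0.0361 + 0.0025 = 0.6674
TFR = 5 × 0.6674 = 3.337
GRR = 0.490 × 3.337 = 1.63513

1.635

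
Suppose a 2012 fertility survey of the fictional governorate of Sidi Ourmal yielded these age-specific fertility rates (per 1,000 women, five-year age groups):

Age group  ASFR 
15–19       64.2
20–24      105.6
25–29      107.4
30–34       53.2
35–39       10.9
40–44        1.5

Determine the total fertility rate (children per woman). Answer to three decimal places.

1.714

Sum of ASFRs = 64.2 + 105.6 + 107.4 + 53.2 + 10.9 + 1.5 = 342.8
TFR = 5 × 342.8 / 1000 = 1.714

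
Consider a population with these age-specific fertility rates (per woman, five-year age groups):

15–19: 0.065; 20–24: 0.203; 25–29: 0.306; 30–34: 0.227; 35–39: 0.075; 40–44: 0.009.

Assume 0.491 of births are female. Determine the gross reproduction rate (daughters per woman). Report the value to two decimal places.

Proportion female at birth = 0.491.
Sum of ASFRs = 0.065 + 0.203 + 0.306 + 0.227 + 0.075 + 0.009 = 0.885
TFR = 5 × 0.885 = 4.425
GRR = 0.491 × 4.425 = 2.17268

2.17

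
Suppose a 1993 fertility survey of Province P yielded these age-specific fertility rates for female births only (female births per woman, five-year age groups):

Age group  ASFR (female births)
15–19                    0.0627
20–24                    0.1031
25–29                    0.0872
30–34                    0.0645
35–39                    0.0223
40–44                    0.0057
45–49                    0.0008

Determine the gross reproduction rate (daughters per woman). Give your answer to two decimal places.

Sum of female ASFRs = 0.0627 + 0.1031 + 0.0872 + 0.0645 + 0.0223 + 0.0057 + 0.0008 = 0.3463
GRR = 5 × 0.3463 = 1.7315

1.73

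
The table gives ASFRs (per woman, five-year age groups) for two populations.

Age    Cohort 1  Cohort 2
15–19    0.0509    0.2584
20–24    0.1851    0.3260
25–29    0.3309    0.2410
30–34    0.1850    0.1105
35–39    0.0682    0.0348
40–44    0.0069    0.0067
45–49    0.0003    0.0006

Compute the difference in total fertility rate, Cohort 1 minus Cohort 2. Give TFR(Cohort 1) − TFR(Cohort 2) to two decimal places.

-0.75

Cohort 1:
  Sum of ASFRs = 0.0509 + 0.1851 + 0.3309 + 0.1850 + 0.0682 + 0.0069 + 0.0003 = 0.8273
  TFR = 5 × 0.8273 = 4.1365
Cohort 2:
  Sum of ASFRs = 0.2584 + 0.3260 + 0.2410 + 0.1105 + 0.0348 + 0.0067 + 0.0006 = 0.9780
  TFR = 5 × 0.9780 = 4.89
Difference = 4.1365 − 4.89 = -0.7535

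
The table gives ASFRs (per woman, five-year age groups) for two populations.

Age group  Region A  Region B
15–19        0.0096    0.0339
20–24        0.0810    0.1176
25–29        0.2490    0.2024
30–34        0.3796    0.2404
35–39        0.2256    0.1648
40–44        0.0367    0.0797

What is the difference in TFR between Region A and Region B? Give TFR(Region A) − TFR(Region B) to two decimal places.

0.71

Region A:
  Sum of ASFRs = 0.0096 + 0.0810 + 0.2490 + 0.3796 + 0.2256 + 0.0367 = 0.9815
  TFR = 5 × 0.9815 = 4.9075
Region B:
  Sum of ASFRs = 0.0339 + 0.1176 + 0.2024 + 0.2404 + 0.1648 + 0.0797 = 0.8388
  TFR = 5 × 0.8388 = 4.194
Difference = 4.9075 − 4.194 = 0.7135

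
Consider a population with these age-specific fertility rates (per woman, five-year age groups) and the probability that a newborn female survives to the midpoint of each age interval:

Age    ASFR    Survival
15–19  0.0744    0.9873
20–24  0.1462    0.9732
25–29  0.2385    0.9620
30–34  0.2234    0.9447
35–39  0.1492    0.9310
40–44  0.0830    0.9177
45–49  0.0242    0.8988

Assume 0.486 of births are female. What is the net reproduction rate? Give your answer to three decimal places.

2.170

Proportion female at birth = 0.486.
Weighting each age-specific rate by interval width and survival:
  15–19: 5 × 0.0744 × 0.9873 = 0.36728
  20–24: 5 × 0.1462 × 0.9732 = 0.71141
  25–29: 5 × 0.2385 × 0.9620 = 1.14719
  30–34: 5 × 0.2234 × 0.9447 = 1.05523
  35–39: 5 × 0.1492 × 0.9310 = 0.69453
  40–44: 5 × 0.0830 × 0.9177 = 0.38085
  45–49: 5 × 0.0242 × 0.8988 = 0.10875
Sum = 4.46524
NRR = 0.486 × 4.46524 = 2.17011
With NRR above 1 the population is above replacement fertility.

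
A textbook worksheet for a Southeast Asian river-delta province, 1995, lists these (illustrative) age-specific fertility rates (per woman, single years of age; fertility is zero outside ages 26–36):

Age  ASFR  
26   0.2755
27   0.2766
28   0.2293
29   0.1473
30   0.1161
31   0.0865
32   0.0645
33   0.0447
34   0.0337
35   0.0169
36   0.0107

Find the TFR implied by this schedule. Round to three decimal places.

1.302

Sum of ASFRs = 0.2755 + 0.2766 + 0.2293 + 0.1473 + 0.1161 + 0.0865 + 0.0645 + 0.0447 + 0.0337 + 0.0169 + 0.0107 = 1.3018
TFR = 1.3018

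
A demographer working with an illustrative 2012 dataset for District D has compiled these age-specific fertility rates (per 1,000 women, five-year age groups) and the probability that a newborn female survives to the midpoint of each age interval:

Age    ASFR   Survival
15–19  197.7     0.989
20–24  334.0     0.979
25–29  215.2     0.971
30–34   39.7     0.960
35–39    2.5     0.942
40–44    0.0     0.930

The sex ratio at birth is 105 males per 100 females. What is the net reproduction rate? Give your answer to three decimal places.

1.883

Proportion female at birth = 100 / (100 + 105) = 0.48780.
Each age group contributes 5 × ASFR × survival:
  15–19: 5 × 197.7/1000 × 0.989 = 0.97763
  20–24: 5 × 334.0/1000 × 0.979 = 1.63493
  25–29: 5 × 215.2/1000 × 0.971 = 1.04480
  30–34: 5 × 39.7/1000 × 0.960 = 0.19056
  35–39: 5 × 2.5/1000 × 0.942 = 0.01178
  40–44: 5 × 0.0/1000 × 0.930 = 0.00000
Sum = 3.85970
NRR = 0.48780 × 3.85970 = 1.88276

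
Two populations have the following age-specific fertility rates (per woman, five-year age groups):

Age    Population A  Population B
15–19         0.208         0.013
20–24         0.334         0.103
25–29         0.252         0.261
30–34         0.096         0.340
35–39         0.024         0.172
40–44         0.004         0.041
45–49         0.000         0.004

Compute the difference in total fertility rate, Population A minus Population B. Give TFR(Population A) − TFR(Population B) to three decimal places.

Population A:
  Sum of ASFRs = 0.208 + 0.334 + 0.252 + 0.096 + 0.024 + 0.004 + 0.000 = 0.918
  TFR = 5 × 0.918 = 4.59
Population B:
  Sum of ASFRs = 0.013 + 0.103 + 0.261 + 0.340 + 0.172 + 0.041 + 0.004 = 0.934
  TFR = 5 × 0.934 = 4.67
Difference = 4.59 − 4.67 = -0.08

-0.080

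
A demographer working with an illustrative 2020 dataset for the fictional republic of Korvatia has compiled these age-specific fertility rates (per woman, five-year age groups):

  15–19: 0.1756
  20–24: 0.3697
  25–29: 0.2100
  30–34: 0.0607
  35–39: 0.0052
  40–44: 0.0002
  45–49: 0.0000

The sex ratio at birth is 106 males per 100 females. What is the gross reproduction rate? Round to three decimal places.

Proportion female at birth = 100 / (100 + 106) = 0.48544.
Sum of ASFRs = 0.1756 + 0.3697 + 0.2100 + 0.0607 + 0.0052 + 0.0002 + 0.0000 = 0.8214
TFR = 5 × 0.8214 = 4.107
GRR = 0.48544 × 4.107 = 1.99370

1.994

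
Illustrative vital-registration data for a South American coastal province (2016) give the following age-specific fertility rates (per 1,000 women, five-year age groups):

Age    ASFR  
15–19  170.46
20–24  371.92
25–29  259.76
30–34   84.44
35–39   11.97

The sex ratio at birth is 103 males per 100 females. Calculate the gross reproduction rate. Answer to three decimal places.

Proportion female at birth = 100 / (100 + 103) = 0.49261.
Sum of ASFRs = 170.46 + 371.92 + 259.76 + 84.44 + 11.97 = 898.55
TFR = 5 × 898.55 / 1000 = 4.49275
GRR = 0.49261 × 4.49275 = 2.21317

2.213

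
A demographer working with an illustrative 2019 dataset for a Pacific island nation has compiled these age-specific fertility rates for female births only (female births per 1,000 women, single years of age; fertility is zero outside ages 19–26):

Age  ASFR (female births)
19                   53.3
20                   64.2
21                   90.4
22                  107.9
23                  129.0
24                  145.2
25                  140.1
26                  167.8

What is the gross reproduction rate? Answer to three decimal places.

0.898

Sum of female ASFRs = 53.3 + 64.2 + 90.4 + 107.9 + 129.0 + 145.2 + 140.1 + 167.8 = 897.9
GRR = 897.9 / 1000 = 0.8979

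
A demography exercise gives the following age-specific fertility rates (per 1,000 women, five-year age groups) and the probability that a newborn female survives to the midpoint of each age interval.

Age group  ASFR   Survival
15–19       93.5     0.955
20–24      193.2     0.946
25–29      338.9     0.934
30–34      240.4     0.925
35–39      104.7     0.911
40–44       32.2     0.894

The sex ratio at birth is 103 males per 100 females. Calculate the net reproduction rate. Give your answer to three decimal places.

2.303

Proportion female at birth = 100 / (100 + 103) = 0.49261.
Per-age-group product (5 × ASFR × survival probability):
  15–19: 5 × 93.5/1000 × 0.955 = 0.44646
  20–24: 5 × 193.2/1000 × 0.946 = 0.91384
  25–29: 5 × 338.9/1000 × 0.934 = 1.58266
  30–34: 5 × 240.4/1000 × 0.925 = 1.11185
  35–39: 5 × 104.7/1000 × 0.911 = 0.47691
  40–44: 5 × 32.2/1000 × 0.894 = 0.14393
Sum = 4.67565
NRR = 0.49261 × 4.67565 = 2.30327
An NRR exceeding 1 indicates intrinsic growth under these rates.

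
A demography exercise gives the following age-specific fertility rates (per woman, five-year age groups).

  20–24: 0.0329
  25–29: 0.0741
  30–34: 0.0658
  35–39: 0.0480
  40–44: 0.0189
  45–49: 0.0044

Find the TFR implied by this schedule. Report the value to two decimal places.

Sum of ASFRs = 0.0329 + 0.0741 + 0.0658 + 0.0480 + 0.0189 + 0.0044 = 0.2441
TFR = 5 × 0.2441 = 1.2205

1.22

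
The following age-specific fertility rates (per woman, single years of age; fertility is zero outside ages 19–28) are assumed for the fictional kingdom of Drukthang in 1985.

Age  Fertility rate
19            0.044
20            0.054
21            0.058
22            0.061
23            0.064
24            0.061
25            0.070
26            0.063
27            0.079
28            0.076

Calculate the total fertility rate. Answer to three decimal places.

Sum of ASFRs = 0.044 + 0.054 + 0.058 + 0.061 + 0.064 + 0.061 + 0.070 + 0.063 + 0.079 + 0.076 = 0.630
TFR = 0.63

0.630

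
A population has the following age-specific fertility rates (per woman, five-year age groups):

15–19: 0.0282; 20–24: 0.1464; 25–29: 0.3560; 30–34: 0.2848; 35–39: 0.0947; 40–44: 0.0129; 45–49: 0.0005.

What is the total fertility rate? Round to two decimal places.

Sum of ASFRs = 0.0282 + 0.1464 + 0.3560 + 0.2848 + 0.0947 + 0.0129 + 0.0005 = 0.9235
TFR = 5 × 0.9235 = 4.6175

4.62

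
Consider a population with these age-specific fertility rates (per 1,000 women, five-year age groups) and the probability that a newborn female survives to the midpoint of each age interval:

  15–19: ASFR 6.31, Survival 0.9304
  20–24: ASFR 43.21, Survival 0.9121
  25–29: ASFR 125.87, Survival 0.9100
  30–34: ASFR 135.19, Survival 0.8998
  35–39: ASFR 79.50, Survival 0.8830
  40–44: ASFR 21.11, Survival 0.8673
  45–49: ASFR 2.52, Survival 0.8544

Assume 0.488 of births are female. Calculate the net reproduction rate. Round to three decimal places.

0.908

Proportion female at birth = 0.488.
Each age group contributes 5 × ASFR × survival:
  15–19: 5 × 6.31/1000 × 0.9304 = 0.02935
  20–24: 5 × 43.21/1000 × 0.9121 = 0.19706
  25–29: 5 × 125.87/1000 × 0.9100 = 0.57271
  30–34: 5 × 135.19/1000 × 0.8998 = 0.60822
  35–39: 5 × 79.50/1000 × 0.8830 = 0.35099
  40–44: 5 × 21.11/1000 × 0.8673 = 0.09154
  45–49: 5 × 2.52/1000 × 0.8544 = 0.01077
Sum = 1.86064
NRR = 0.488 × 1.86064 = 0.90799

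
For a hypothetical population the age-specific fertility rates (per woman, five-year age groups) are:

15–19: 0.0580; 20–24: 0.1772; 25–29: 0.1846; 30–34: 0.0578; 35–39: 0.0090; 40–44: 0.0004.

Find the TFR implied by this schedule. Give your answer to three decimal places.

Sum of ASFRs = 0.0580 + 0.1772 + 0.1846 + 0.0578 + 0.0090 + 0.0004 = 0.4870
TFR = 5 × 0.4870 = 2.435

2.435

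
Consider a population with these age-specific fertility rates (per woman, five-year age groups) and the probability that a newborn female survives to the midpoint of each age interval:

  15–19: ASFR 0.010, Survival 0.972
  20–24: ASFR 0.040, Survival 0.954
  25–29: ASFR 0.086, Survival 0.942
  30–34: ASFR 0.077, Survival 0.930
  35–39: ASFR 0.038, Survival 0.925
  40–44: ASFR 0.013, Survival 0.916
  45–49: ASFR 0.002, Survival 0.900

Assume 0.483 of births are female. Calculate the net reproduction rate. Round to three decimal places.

0.602

Proportion female at birth = 0.483.
Weighting each age-specific rate by interval width and survival:
  15–19: 5 × 0.010 × 0.972 = 0.04860
  20–24: 5 × 0.040 × 0.954 = 0.19080
  25–29: 5 × 0.086 × 0.942 = 0.40506
  30–34: 5 × 0.077 × 0.930 = 0.35805
  35–39: 5 × 0.038 × 0.925 = 0.17575
  40–44: 5 × 0.013 × 0.916 = 0.05954
  45–49: 5 × 0.002 × 0.900 = 0.00900
Sum = 1.24680
NRR = 0.483 × 1.24680 = 0.60220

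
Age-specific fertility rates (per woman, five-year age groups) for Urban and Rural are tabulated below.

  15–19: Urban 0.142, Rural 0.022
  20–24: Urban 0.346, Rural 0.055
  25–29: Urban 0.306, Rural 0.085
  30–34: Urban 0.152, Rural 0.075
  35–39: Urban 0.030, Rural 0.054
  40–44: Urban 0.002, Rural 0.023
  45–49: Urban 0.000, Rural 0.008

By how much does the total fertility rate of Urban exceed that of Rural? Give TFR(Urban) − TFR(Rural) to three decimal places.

3.280

Urban:
  Sum of ASFRs = 0.142 + 0.346 + 0.306 + 0.152 + 0.030 + 0.002 + 0.000 = 0.978
  TFR = 5 × 0.978 = 4.89
Rural:
  Sum of ASFRs = 0.022 + 0.055 + 0.085 + 0.075 + 0.054 + 0.023 + 0.008 = 0.322
  TFR = 5 × 0.322 = 1.61
Difference = 4.89 − 1.61 = 3.28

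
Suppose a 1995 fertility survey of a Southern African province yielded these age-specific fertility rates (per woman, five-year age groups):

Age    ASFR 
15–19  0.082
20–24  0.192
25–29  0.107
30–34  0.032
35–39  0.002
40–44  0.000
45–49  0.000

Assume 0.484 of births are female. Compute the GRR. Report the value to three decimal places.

Proportion female at birth = 0.484.
Sum of ASFRs = 0.082 + 0.192 + 0.107 + 0.032 + 0.002 + 0.000 + 0.000 = 0.415
TFR = 5 × 0.415 = 2.075
GRR = 0.484 × 2.075 = 1.00430

1.004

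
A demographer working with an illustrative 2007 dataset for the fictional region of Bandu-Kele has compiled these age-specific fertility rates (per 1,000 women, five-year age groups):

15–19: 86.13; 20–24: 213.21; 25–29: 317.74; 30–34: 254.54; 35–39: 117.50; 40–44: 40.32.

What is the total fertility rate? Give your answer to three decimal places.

Sum of ASFRs = 86.13 + 213.21 + 317.74 + 254.54 + 117.50 + 40.32 = 1029.44
TFR = 5 × 1029.44 / 1000 = 5.1472

5.147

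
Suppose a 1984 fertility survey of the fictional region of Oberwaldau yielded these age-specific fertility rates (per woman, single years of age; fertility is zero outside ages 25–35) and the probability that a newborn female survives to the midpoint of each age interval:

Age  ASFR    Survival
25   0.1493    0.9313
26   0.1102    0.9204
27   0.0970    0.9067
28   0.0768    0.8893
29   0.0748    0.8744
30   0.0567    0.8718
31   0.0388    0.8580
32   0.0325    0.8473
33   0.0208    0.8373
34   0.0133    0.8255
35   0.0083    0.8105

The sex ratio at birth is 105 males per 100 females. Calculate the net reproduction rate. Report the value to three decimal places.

0.296

Proportion female at birth = 100 / (100 + 105) = 0.48780.
Survival-weighted fertility by age (1·fₓ·Sₓ):
  25: 1 × 0.1493 × 0.9313 = 0.13904
  26: 1 × 0.1102 × 0.9204 = 0.10143
  27: 1 × 0.0970 × 0.9067 = 0.08795
  28: 1 × 0.0768 × 0.8893 = 0.06830
  29: 1 × 0.0748 × 0.8744 = 0.06541
  30: 1 × 0.0567 × 0.8718 = 0.04943
  31: 1 × 0.0388 × 0.8580 = 0.03329
  32: 1 × 0.0325 × 0.8473 = 0.02754
  33: 1 × 0.0208 × 0.8373 = 0.01742
  34: 1 × 0.0133 × 0.8255 = 0.01098
  35: 1 × 0.0083 × 0.8105 = 0.00673
Sum = 0.60752
NRR = 0.48780 × 0.60752 = 0.29635
With NRR below 1 the population is below replacement fertility.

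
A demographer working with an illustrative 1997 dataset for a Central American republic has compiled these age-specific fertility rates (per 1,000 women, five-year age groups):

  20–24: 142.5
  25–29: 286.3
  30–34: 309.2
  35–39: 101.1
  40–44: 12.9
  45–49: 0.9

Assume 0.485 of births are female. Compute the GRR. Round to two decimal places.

2.07

Proportion female at birth = 0.485.
Sum of ASFRs = 142.5 + 286.3 + 309.2 + 101.1 + 12.9 + 0.9 = 852.9
TFR = 5 × 852.9 / 1000 = 4.2645
GRR = 0.485 × 4.2645 = 2.06828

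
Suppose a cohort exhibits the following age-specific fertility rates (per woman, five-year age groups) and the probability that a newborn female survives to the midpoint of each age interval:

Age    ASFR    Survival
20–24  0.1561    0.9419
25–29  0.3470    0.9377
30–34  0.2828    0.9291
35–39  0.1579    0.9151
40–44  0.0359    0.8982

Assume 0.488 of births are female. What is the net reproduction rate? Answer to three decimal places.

Proportion female at birth = 0.488.
Survival-weighted fertility by age (5·fₓ·Sₓ):
  20–24: 5 × 0.1561 × 0.9419 = 0.73515
  25–29: 5 × 0.3470 × 0.9377 = 1.62691
  30–34: 5 × 0.2828 × 0.9291 = 1.31375
  35–39: 5 × 0.1579 × 0.9151 = 0.72247
  40–44: 5 × 0.0359 × 0.8982 = 0.16123
Sum = 4.55951
NRR = 0.488 × 4.55951 = 2.22504
An NRR exceeding 1 indicates intrinsic growth under these rates.

2.225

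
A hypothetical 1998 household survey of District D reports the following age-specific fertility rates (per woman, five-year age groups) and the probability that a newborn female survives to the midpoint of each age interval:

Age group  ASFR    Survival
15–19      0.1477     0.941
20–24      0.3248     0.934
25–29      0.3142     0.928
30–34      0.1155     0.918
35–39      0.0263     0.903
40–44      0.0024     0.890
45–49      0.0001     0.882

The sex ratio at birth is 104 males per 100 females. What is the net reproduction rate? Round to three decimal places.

Proportion female at birth = 100 / (100 + 104) = 0.49020.
Weighting each age-specific rate by interval width and survival:
  15–19: 5 × 0.1477 × 0.941 = 0.69493
  20–24: 5 × 0.3248 × 0.934 = 1.51682
  25–29: 5 × 0.3142 × 0.928 = 1.45789
  30–34: 5 × 0.1155 × 0.918 = 0.53015
  35–39: 5 × 0.0263 × 0.903 = 0.11874
  40–44: 5 × 0.0024 × 0.890 = 0.01068
  45–49: 5 × 0.0001 × 0.882 = 0.00044
Sum = 4.32965
NRR = 0.49020 × 4.32965 = 2.12239
With NRR above 1 the population is above replacement fertility.

2.122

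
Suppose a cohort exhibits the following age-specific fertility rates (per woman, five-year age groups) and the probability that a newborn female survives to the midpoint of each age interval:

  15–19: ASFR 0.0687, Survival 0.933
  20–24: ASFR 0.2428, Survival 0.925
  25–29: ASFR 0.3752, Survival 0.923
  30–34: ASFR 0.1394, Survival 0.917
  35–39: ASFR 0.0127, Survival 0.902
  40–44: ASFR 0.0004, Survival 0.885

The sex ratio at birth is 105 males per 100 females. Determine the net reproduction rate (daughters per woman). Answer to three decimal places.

1.889

Proportion female at birth = 100 / (100 + 105) = 0.48780.
Each age group contributes 5 × ASFR × survival:
  15–19: 5 × 0.0687 × 0.933 = 0.32049
  20–24: 5 × 0.2428 × 0.925 = 1.12295
  25–29: 5 × 0.3752 × 0.923 = 1.73155
  30–34: 5 × 0.1394 × 0.917 = 0.63915
  35–39: 5 × 0.0127 × 0.902 = 0.05728
  40–44: 5 × 0.0004 × 0.885 = 0.00177
Sum = 3.87319
NRR = 0.48780 × 3.87319 = 1.88934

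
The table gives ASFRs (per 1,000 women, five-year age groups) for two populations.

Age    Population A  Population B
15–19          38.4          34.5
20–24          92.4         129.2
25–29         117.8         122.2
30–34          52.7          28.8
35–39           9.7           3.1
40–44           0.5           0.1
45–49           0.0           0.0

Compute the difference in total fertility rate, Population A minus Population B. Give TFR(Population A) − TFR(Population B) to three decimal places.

Population A:
  Sum of ASFRs = 38.4 + 92.4 + 117.8 + 52.7 + 9.7 + 0.5 + 0.0 = 311.5
  TFR = 5 × 311.5 / 1000 = 1.5575
Population B:
  Sum of ASFRs = 34.5 + 129.2 + 122.2 + 28.8 + 3.1 + 0.1 + 0.0 = 317.9
  TFR = 5 × 317.9 / 1000 = 1.5895
Difference = 1.5575 − 1.5895 = -0.032

-0.032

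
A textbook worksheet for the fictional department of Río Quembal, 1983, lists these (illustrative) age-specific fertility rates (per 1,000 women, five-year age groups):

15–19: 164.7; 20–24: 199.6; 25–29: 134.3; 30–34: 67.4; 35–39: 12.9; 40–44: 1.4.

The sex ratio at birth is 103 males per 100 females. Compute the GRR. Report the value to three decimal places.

1.429

Proportion female at birth = 100 / (100 + 103) = 0.49261.
Sum of ASFRs = 164.7 + 199.6 + 134.3 + 67.4 + 12.9 + 1.4 = 580.3
TFR = 5 × 580.3 / 1000 = 2.9015
GRR = 0.49261 × 2.9015 = 1.42931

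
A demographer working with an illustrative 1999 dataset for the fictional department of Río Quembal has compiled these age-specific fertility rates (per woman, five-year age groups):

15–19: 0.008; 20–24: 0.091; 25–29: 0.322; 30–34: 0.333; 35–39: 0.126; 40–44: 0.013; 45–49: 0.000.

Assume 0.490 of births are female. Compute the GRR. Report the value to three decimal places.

2.188

Proportion female at birth = 0.490.
Sum of ASFRs = 0.008 + 0.091 + 0.322 + 0.333 + 0.126 + 0.013 + 0.000 = 0.893
TFR = 5 × 0.893 = 4.465
GRR = 0.490 × 4.465 = 2.18785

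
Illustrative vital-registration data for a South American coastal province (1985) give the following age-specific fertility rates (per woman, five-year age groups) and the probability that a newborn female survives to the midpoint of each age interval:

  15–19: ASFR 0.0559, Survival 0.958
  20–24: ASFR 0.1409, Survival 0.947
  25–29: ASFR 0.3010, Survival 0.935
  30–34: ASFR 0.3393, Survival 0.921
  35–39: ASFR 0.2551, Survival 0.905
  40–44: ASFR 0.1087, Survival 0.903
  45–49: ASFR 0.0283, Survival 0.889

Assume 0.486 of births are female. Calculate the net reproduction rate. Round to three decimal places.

Proportion female at birth = 0.486.
Weighting each age-specific rate by interval width and survival:
  15–19: 5 × 0.0559 × 0.958 = 0.26776
  20–24: 5 × 0.1409 × 0.947 = 0.66716
  25–29: 5 × 0.3010 × 0.935 = 1.40718
  30–34: 5 × 0.3393 × 0.921 = 1.56248
  35–39: 5 × 0.2551 × 0.905 = 1.15433
  40–44: 5 × 0.1087 × 0.903 = 0.49078
  45–49: 5 × 0.0283 × 0.889 = 0.12579
Sum = 5.67548
NRR = 0.486 × 5.67548 = 2.75828
With NRR above 1 the population is above replacement fertility.

2.758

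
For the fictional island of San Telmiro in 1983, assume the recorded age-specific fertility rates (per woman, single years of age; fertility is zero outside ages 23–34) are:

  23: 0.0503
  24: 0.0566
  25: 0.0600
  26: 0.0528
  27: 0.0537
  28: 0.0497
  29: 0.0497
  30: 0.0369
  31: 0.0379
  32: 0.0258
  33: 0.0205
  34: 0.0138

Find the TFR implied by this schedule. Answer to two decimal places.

0.51

Sum of ASFRs = 0.0503 + 0.0566 + 0.0600 + 0.0528 + 0.0537 + 0.0497 + 0.0497 + 0.0369 + 0.0379 + 0.0258 + 0.0205 + 0.0138 = 0.5077
TFR = 0.5077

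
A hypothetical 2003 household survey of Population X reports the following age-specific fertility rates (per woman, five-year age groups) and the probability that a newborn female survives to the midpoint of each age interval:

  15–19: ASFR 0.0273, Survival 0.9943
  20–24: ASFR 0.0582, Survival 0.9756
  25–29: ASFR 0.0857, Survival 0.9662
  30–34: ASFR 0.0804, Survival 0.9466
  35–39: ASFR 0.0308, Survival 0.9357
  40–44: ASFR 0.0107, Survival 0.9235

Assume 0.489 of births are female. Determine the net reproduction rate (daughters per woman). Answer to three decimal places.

0.688

Proportion female at birth = 0.489.
Per-age-group product (5 × ASFR × survival probability):
  15–19: 5 × 0.0273 × 0.9943 = 0.13572
  20–24: 5 × 0.0582 × 0.9756 = 0.28390
  25–29: 5 × 0.0857 × 0.9662 = 0.41402
  30–34: 5 × 0.0804 × 0.9466 = 0.38053
  35–39: 5 × 0.0308 × 0.9357 = 0.14410
  40–44: 5 × 0.0107 × 0.9235 = 0.04941
Sum = 1.40768
NRR = 0.489 × 1.40768 = 0.68836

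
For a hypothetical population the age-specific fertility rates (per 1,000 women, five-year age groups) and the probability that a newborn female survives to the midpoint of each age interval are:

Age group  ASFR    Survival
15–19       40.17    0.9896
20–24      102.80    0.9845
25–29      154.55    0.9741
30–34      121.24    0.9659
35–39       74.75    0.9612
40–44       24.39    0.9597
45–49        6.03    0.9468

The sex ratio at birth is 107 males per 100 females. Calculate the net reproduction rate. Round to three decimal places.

1.231

Proportion female at birth = 100 / (100 + 107) = 0.48309.
Survival-weighted fertility by age (5·fₓ·Sₓ):
  15–19: 5 × 40.17/1000 × 0.9896 = 0.19876
  20–24: 5 × 102.80/1000 × 0.9845 = 0.50603
  25–29: 5 × 154.55/1000 × 0.9741 = 0.75274
  30–34: 5 × 121.24/1000 × 0.9659 = 0.58553
  35–39: 5 × 74.75/1000 × 0.9612 = 0.35925
  40–44: 5 × 24.39/1000 × 0.9597 = 0.11704
  45–49: 5 × 6.03/1000 × 0.9468 = 0.02855
Sum = 2.54790
NRR = 0.48309 × 2.54790 = 1.23087
An NRR exceeding 1 indicates intrinsic growth under these rates.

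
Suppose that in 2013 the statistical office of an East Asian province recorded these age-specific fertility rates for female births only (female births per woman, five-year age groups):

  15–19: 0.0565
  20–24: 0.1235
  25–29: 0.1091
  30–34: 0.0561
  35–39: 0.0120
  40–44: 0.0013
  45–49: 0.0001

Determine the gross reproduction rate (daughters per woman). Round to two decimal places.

Sum of female ASFRs = 0.0565 + 0.1235 + 0.1091 + 0.0561 + 0.0120 + 0.0013 + 0.0001 = 0.3586
GRR = 5 × 0.3586 = 1.793

1.79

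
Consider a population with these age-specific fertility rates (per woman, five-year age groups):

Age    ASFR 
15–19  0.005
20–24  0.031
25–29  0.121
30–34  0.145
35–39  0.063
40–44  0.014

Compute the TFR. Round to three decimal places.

1.895

Sum of ASFRs = 0.005 + 0.031 + 0.121 + 0.145 + 0.063 + 0.014 = 0.379
TFR = 5 × 0.379 = 1.895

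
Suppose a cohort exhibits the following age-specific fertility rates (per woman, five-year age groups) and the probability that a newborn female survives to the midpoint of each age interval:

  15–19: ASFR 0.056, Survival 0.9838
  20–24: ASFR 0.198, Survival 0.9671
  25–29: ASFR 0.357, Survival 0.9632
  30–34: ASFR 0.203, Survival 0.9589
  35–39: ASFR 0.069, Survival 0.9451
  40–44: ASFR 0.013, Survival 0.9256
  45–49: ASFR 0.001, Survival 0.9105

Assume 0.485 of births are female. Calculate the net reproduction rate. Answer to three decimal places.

Proportion female at birth = 0.485.
Per-age-group product (5 × ASFR × survival probability):
  15–19: 5 × 0.056 × 0.9838 = 0.27546
  20–24: 5 × 0.198 × 0.9671 = 0.95743
  25–29: 5 × 0.357 × 0.9632 = 1.71931
  30–34: 5 × 0.203 × 0.9589 = 0.97328
  35–39: 5 × 0.069 × 0.9451 = 0.32606
  40–44: 5 × 0.013 × 0.9256 = 0.06016
  45–49: 5 × 0.001 × 0.9105 = 0.00455
Sum = 4.31625
NRR = 0.485 × 4.31625 = 2.09338
NRR > 1, so each generation more than replaces itself.

2.093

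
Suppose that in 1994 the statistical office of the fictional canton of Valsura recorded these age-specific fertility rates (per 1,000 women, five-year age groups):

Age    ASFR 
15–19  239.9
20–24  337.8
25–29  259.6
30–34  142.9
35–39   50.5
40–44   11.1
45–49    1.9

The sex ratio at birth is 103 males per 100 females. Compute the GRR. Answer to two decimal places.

Proportion female at birth = 100 / (100 + 103) = 0.49261.
Sum of ASFRs = 239.9 + 337.8 + 259.6 + 142.9 + 50.5 + 11.1 + 1.9 = 1043.7
TFR = 5 × 1043.7 / 1000 = 5.2185
GRR = 0.49261 × 5.2185 = 2.57069

2.57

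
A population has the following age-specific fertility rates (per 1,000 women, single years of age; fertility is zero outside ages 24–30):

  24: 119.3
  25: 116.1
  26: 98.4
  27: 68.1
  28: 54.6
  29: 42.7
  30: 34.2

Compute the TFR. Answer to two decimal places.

0.53

Sum of ASFRs = 119.3 + 116.1 + 98.4 + 68.1 + 54.6 + 42.7 + 34.2 = 533.4
TFR = 533.4 / 1000 = 0.5334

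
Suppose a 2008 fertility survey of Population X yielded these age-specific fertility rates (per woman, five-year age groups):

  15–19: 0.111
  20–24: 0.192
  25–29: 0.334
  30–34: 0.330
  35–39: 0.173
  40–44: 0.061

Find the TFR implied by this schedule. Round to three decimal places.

6.005

Sum of ASFRs = 0.111 + 0.192 + 0.334 + 0.330 + 0.173 + 0.061 = 1.201
TFR = 5 × 1.201 = 6.005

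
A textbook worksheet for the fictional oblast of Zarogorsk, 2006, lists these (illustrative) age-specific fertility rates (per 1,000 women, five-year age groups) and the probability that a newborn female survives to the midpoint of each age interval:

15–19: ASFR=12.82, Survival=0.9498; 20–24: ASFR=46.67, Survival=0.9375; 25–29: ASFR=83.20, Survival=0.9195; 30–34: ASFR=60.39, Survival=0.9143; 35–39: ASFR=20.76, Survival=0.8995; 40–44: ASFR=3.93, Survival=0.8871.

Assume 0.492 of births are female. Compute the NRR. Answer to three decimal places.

Proportion female at birth = 0.492.
Weighting each age-specific rate by interval width and survival:
  15–19: 5 × 12.82/1000 × 0.9498 = 0.06088
  20–24: 5 × 46.67/1000 × 0.9375 = 0.21877
  25–29: 5 × 83.20/1000 × 0.9195 = 0.38251
  30–34: 5 × 60.39/1000 × 0.9143 = 0.27607
  35–39: 5 × 20.76/1000 × 0.8995 = 0.09337
  40–44: 5 × 3.93/1000 × 0.8871 = 0.01743
Sum = 1.04903
NRR = 0.492 × 1.04903 = 0.51612
With NRR below 1 the population is below replacement fertility.

0.516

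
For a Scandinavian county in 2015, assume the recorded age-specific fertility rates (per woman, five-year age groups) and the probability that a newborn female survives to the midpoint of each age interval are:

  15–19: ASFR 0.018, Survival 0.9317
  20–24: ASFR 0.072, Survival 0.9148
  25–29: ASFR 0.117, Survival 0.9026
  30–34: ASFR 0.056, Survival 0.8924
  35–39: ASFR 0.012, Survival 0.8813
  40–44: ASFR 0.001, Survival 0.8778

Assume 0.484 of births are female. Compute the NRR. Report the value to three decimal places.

Proportion female at birth = 0.484.
Weighting each age-specific rate by interval width and survival:
  15–19: 5 × 0.018 × 0.9317 = 0.08385
  20–24: 5 × 0.072 × 0.9148 = 0.32933
  25–29: 5 × 0.117 × 0.9026 = 0.52802
  30–34: 5 × 0.056 × 0.8924 = 0.24987
  35–39: 5 × 0.012 × 0.8813 = 0.05288
  40–44: 5 × 0.001 × 0.8778 = 0.00439
Sum = 1.24834
NRR = 0.484 × 1.24834 = 0.60420
An NRR under 1 implies long-run decline under these rates.

0.604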